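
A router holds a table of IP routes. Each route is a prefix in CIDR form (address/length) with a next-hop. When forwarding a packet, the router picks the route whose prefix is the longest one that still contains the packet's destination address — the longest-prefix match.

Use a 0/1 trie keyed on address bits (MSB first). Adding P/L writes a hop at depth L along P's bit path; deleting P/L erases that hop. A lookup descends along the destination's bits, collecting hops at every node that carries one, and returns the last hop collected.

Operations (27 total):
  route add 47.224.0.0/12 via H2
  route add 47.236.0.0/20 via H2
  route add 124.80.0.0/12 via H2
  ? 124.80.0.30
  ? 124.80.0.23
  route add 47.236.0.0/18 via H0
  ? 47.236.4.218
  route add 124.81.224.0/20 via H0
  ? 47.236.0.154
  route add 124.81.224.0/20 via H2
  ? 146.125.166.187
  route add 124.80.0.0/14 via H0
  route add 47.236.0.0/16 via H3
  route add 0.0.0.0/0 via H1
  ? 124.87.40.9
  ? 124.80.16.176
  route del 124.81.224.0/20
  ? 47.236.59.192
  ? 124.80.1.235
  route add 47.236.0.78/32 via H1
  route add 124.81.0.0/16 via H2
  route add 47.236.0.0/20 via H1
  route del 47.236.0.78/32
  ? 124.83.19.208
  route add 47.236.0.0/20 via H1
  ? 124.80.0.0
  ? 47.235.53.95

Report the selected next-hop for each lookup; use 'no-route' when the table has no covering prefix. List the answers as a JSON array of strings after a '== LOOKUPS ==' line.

Process each operation:
  + 47.224.0.0/12 (H2) depth=12
  + 47.236.0.0/20 (H2) depth=20
  + 124.80.0.0/12 (H2) depth=12
  lookup 124.80.0.30: bits 011111000101 walk d0:-→d1:-→d2:-→d3:-→d4:-→d5:-→d6:-→d7:-→d8:-→d9:-→d10:-→d11:-→d12:H2 -> H2
  lookup 124.80.0.23: bits 011111000101 walk d0:-→d1:-→d2:-→d3:-→d4:-→d5:-→d6:-→d7:-→d8:-→d9:-→d10:-→d11:-→d12:H2 -> H2
  + 47.236.0.0/18 (H0) depth=18
  lookup 47.236.4.218: bits 00101111111011000000 walk d0:-→d1:-→d2:-→d3:-→d4:-→d5:-→d6:-→d7:-→d8:-→d9:-→d10:-→d11:-→d12:H2→d13:-→d14:-→d15:-→d16:-→d17:-→d18:H0→d19:-→d20:H2 -> H2
  + 124.81.224.0/20 (H0) depth=20
  lookup 47.236.0.154: bits 00101111111011000000 walk d0:-→d1:-→d2:-→d3:-→d4:-→d5:-→d6:-→d7:-→d8:-→d9:-→d10:-→d11:-→d12:H2→d13:-→d14:-→d15:-→d16:-→d17:-→d18:H0→d19:-→d20:H2 -> H2
  + 124.81.224.0/20 (H2) depth=20
  lookup 146.125.166.187: bits ε walk d0:- -> no-route
  + 124.80.0.0/14 (H0) depth=14
  + 47.236.0.0/16 (H3) depth=16
  + 0.0.0.0/0 (H1) depth=0
  lookup 124.87.40.9: bits 0111110001010 walk d0:H1→d1:-→d2:-→d3:-→d4:-→d5:-→d6:-→d7:-→d8:-→d9:-→d10:-→d11:-→d12:H2→d13:- -> H2
  lookup 124.80.16.176: bits 011111000101000 walk d0:H1→d1:-→d2:-→d3:-→d4:-→d5:-→d6:-→d7:-→d8:-→d9:-→d10:-→d11:-→d12:H2→d13:-→d14:H0→d15:- -> H0
  del 124.81.224.0/20 (clear depth 20)
  lookup 47.236.59.192: bits 001011111110110000 walk d0:H1→d1:-→d2:-→d3:-→d4:-→d5:-→d6:-→d7:-→d8:-→d9:-→d10:-→d11:-→d12:H2→d13:-→d14:-→d15:-→d16:H3→d17:-→d18:H0 -> H0
  lookup 124.80.1.235: bits 011111000101000 walk d0:H1→d1:-→d2:-→d3:-→d4:-→d5:-→d6:-→d7:-→d8:-→d9:-→d10:-→d11:-→d12:H2→d13:-→d14:H0→d15:- -> H0
  + 47.236.0.78/32 (H1) depth=32
  + 124.81.0.0/16 (H2) depth=16
  + 47.236.0.0/20 (H1) depth=20
  del 47.236.0.78/32 (clear depth 32)
  lookup 124.83.19.208: bits 01111100010100 walk d0:H1→d1:-→d2:-→d3:-→d4:-→d5:-→d6:-→d7:-→d8:-→d9:-→d10:-→d11:-→d12:H2→d13:-→d14:H0 -> H0
  + 47.236.0.0/20 (H1) depth=20
  lookup 124.80.0.0: bits 011111000101000 walk d0:H1→d1:-→d2:-→d3:-→d4:-→d5:-→d6:-→d7:-→d8:-→d9:-→d10:-→d11:-→d12:H2→d13:-→d14:H0→d15:- -> H0
  lookup 47.235.53.95: bits 0010111111101 walk d0:H1→d1:-→d2:-→d3:-→d4:-→d5:-→d6:-→d7:-→d8:-→d9:-→d10:-→d11:-→d12:H2→d13:- -> H2

== LOOKUPS ==
["H2","H2","H2","H2","no-route","H2","H0","H0","H0","H0","H0","H2"]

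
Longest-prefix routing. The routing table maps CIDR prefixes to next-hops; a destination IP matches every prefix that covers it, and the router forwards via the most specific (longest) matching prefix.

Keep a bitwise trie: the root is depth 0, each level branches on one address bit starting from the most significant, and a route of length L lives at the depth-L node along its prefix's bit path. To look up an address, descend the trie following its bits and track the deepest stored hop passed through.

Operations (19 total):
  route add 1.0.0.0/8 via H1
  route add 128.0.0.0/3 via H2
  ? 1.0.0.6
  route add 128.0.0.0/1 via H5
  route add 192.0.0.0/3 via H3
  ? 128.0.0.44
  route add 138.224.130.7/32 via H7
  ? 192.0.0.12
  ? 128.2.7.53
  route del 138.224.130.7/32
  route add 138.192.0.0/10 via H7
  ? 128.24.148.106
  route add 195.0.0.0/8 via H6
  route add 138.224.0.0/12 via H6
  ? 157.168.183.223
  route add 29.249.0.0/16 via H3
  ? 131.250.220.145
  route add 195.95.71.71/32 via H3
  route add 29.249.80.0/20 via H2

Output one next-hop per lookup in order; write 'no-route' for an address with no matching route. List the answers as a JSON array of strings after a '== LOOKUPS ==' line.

Trace:
  add 1.0.0.0/8 -> H1 at depth 8
  add 128.0.0.0/3 -> H2 at depth 3
  Q 1.0.0.6: descend 00000001 ; hops seen [H1] ; pick H1
  add 128.0.0.0/1 -> H5 at depth 1
  add 192.0.0.0/3 -> H3 at depth 3
  Q 128.0.0.44: descend 100 ; hops seen [H5,H2] ; pick H2
  add 138.224.130.7/32 -> H7 at depth 32
  Q 192.0.0.12: descend 110 ; hops seen [H5,H3] ; pick H3
  Q 128.2.7.53: descend 1000 ; hops seen [H5,H2] ; pick H2
  - 138.224.130.7/32 clear@32
  add 138.192.0.0/10 -> H7 at depth 10
  Q 128.24.148.106: descend 1000 ; hops seen [H5,H2] ; pick H2
  add 195.0.0.0/8 -> H6 at depth 8
  add 138.224.0.0/12 -> H6 at depth 12
  Q 157.168.183.223: descend 100 ; hops seen [H5,H2] ; pick H2
  add 29.249.0.0/16 -> H3 at depth 16
  Q 131.250.220.145: descend 1000 ; hops seen [H5,H2] ; pick H2
  add 195.95.71.71/32 -> H3 at depth 32
  add 29.249.80.0/20 -> H2 at depth 20

== LOOKUPS ==
["H1","H2","H3","H2","H2","H2","H2"]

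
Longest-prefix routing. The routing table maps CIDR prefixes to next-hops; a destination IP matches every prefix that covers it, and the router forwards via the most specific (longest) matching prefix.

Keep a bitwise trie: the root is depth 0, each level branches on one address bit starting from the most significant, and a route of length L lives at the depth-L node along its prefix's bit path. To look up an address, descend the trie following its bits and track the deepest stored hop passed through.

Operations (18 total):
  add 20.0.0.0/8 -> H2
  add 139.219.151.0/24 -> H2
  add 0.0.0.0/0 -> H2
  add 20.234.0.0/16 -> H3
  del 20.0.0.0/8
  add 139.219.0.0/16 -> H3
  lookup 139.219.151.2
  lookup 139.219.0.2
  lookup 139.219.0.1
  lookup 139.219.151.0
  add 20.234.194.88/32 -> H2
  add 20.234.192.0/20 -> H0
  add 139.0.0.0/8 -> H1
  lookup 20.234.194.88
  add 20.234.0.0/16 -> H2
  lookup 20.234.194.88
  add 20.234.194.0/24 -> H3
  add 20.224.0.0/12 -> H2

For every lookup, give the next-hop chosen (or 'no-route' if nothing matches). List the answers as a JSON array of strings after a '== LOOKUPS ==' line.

Apply in order:
  + 20.0.0.0/8 (H2) depth=8
  + 139.219.151.0/24 (H2) depth=24
  + 0.0.0.0/0 (H2) depth=0
  + 20.234.0.0/16 (H3) depth=16
  - 20.0.0.0/8 clear@8
  + 139.219.0.0/16 (H3) depth=16
  Q 139.219.151.2: descend 100010111101101110010111 ; hops seen [H2,H3,H2] ; pick H2
  Q 139.219.0.2: descend 1000101111011011 ; hops seen [H2,H3] ; pick H3
  Q 139.219.0.1: descend 1000101111011011 ; hops seen [H2,H3] ; pick H3
  Q 139.219.151.0: descend 100010111101101110010111 ; hops seen [H2,H3,H2] ; pick H2
  + 20.234.194.88/32 (H2) depth=32
  + 20.234.192.0/20 (H0) depth=20
  + 139.0.0.0/8 (H1) depth=8
  Q 20.234.194.88: descend 00010100111010101100001001011000 ; hops seen [H2,H3,H0,H2] ; pick H2
  + 20.234.0.0/16 (H2) depth=16
  Q 20.234.194.88: descend 00010100111010101100001001011000 ; hops seen [H2,H2,H0,H2] ; pick H2
  + 20.234.194.0/24 (H3) depth=24
  + 20.224.0.0/12 (H2) depth=12

== LOOKUPS ==
["H2","H3","H3","H2","H2","H2"]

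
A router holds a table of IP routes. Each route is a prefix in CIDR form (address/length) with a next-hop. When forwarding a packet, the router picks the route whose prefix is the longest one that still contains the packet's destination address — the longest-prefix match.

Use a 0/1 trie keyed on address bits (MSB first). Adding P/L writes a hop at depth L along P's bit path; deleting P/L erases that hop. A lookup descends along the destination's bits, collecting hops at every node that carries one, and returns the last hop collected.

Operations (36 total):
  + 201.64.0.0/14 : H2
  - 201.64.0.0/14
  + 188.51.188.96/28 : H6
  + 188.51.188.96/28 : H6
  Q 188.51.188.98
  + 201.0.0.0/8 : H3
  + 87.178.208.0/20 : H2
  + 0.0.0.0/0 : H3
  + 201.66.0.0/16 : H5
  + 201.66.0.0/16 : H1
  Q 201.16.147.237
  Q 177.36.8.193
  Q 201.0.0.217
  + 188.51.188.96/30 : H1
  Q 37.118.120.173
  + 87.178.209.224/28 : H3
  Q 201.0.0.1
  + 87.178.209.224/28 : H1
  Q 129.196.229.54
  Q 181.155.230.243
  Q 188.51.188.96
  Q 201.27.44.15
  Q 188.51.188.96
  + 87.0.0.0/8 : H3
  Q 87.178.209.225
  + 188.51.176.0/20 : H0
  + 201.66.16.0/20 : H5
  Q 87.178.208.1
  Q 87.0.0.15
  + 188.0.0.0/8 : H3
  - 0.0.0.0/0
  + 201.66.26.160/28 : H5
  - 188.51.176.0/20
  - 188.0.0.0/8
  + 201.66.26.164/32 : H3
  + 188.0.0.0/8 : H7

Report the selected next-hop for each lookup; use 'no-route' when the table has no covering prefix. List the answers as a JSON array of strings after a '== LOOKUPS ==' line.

Process each operation:
  + 201.64.0.0/14 (H2) depth=14
  - 201.64.0.0/14 clear@14
  + 188.51.188.96/28 (H6) depth=28
  + 188.51.188.96/28 (H6) depth=28
  ? 188.51.188.98  path d0:-→d1:-→d2:-→d3:-→d4:-→d5:-→d6:-→d7:-→d8:-→d9:-→d10:-→d11:-→d12:-→d13:-→d14:-→d15:-→d16:-→d17:-→d18:-→d19:-→d20:-→d21:-→d22:-→d23:-→d24:-→d25:-→d26:-→d27:-→d28:H6  best=H6
  + 201.0.0.0/8 (H3) depth=8
  + 87.178.208.0/20 (H2) depth=20
  + 0.0.0.0/0 (H3) depth=0
  + 201.66.0.0/16 (H5) depth=16
  + 201.66.0.0/16 (H1) depth=16
  ? 201.16.147.237  path d0:H3→d1:-→d2:-→d3:-→d4:-→d5:-→d6:-→d7:-→d8:H3→d9:-  best=H3
  ? 177.36.8.193  path d0:H3→d1:-→d2:-→d3:-→d4:-  best=H3
  ? 201.0.0.217  path d0:H3→d1:-→d2:-→d3:-→d4:-→d5:-→d6:-→d7:-→d8:H3→d9:-  best=H3
  + 188.51.188.96/30 (H1) depth=30
  ? 37.118.120.173  path d0:H3→d1:-  best=H3
  + 87.178.209.224/28 (H3) depth=28
  ? 201.0.0.1  path d0:H3→d1:-→d2:-→d3:-→d4:-→d5:-→d6:-→d7:-→d8:H3→d9:-  best=H3
  + 87.178.209.224/28 (H1) depth=28
  ? 129.196.229.54  path d0:H3→d1:-→d2:-  best=H3
  ? 181.155.230.243  path d0:H3→d1:-→d2:-→d3:-→d4:-  best=H3
  ? 188.51.188.96  path d0:H3→d1:-→d2:-→d3:-→d4:-→d5:-→d6:-→d7:-→d8:-→d9:-→d10:-→d11:-→d12:-→d13:-→d14:-→d15:-→d16:-→d17:-→d18:-→d19:-→d20:-→d21:-→d22:-→d23:-→d24:-→d25:-→d26:-→d27:-→d28:H6→d29:-→d30:H1  best=H1
  ? 201.27.44.15  path d0:H3→d1:-→d2:-→d3:-→d4:-→d5:-→d6:-→d7:-→d8:H3→d9:-  best=H3
  ? 188.51.188.96  path d0:H3→d1:-→d2:-→d3:-→d4:-→d5:-→d6:-→d7:-→d8:-→d9:-→d10:-→d11:-→d12:-→d13:-→d14:-→d15:-→d16:-→d17:-→d18:-→d19:-→d20:-→d21:-→d22:-→d23:-→d24:-→d25:-→d26:-→d27:-→d28:H6→d29:-→d30:H1  best=H1
  + 87.0.0.0/8 (H3) depth=8
  ? 87.178.209.225  path d0:H3→d1:-→d2:-→d3:-→d4:-→d5:-→d6:-→d7:-→d8:H3→d9:-→d10:-→d11:-→d12:-→d13:-→d14:-→d15:-→d16:-→d17:-→d18:-→d19:-→d20:H2→d21:-→d22:-→d23:-→d24:-→d25:-→d26:-→d27:-→d28:H1  best=H1
  + 188.51.176.0/20 (H0) depth=20
  + 201.66.16.0/20 (H5) depth=20
  ? 87.178.208.1  path d0:H3→d1:-→d2:-→d3:-→d4:-→d5:-→d6:-→d7:-→d8:H3→d9:-→d10:-→d11:-→d12:-→d13:-→d14:-→d15:-→d16:-→d17:-→d18:-→d19:-→d20:H2→d21:-→d22:-→d23:-  best=H2
  ? 87.0.0.15  path d0:H3→d1:-→d2:-→d3:-→d4:-→d5:-→d6:-→d7:-→d8:H3  best=H3
  + 188.0.0.0/8 (H3) depth=8
  - 0.0.0.0/0 clear@0
  + 201.66.26.160/28 (H5) depth=28
  - 188.51.176.0/20 clear@20
  - 188.0.0.0/8 clear@8
  + 201.66.26.164/32 (H3) depth=32
  + 188.0.0.0/8 (H7) depth=8

== LOOKUPS ==
["H6","H3","H3","H3","H3","H3","H3","H3","H1","H3","H1","H1","H2","H3"]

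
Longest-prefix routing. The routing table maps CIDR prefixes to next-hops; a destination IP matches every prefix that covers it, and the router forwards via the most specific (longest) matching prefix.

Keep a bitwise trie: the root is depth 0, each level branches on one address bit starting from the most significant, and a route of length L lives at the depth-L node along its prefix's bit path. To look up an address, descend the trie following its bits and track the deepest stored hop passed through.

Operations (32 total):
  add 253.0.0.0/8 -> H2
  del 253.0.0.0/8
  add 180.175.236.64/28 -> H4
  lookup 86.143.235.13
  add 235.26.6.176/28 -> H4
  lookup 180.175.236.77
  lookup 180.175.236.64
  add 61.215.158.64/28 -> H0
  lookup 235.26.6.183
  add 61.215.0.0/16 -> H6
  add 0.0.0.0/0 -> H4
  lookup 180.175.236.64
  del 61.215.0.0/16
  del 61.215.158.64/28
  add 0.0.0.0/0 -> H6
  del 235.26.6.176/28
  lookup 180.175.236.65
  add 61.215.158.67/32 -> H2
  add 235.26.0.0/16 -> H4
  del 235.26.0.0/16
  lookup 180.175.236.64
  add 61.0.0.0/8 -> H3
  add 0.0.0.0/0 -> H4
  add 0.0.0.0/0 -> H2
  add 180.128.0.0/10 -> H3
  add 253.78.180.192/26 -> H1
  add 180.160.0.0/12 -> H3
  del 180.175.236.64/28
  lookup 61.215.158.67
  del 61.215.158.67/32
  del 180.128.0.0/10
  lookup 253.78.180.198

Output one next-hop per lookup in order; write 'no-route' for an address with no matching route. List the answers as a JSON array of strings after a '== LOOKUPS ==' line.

Trace:
  add 253.0.0.0/8 -> H2 at depth 8
  - 253.0.0.0/8 clear@8
  add 180.175.236.64/28 -> H4 at depth 28
  Q 86.143.235.13: descend ε ; hops seen [∅] ; pick no-route
  add 235.26.6.176/28 -> H4 at depth 28
  Q 180.175.236.77: descend 1011010010101111111011000100 ; hops seen [H4] ; pick H4
  Q 180.175.236.64: descend 1011010010101111111011000100 ; hops seen [H4] ; pick H4
  add 61.215.158.64/28 -> H0 at depth 28
  Q 235.26.6.183: descend 1110101100011010000001101011 ; hops seen [H4] ; pick H4
  add 61.215.0.0/16 -> H6 at depth 16
  add 0.0.0.0/0 -> H4 at depth 0
  Q 180.175.236.64: descend 1011010010101111111011000100 ; hops seen [H4,H4] ; pick H4
  - 61.215.0.0/16 clear@16
  - 61.215.158.64/28 clear@28
  add 0.0.0.0/0 -> H6 at depth 0
  - 235.26.6.176/28 clear@28
  Q 180.175.236.65: descend 1011010010101111111011000100 ; hops seen [H6,H4] ; pick H4
  add 61.215.158.67/32 -> H2 at depth 32
  add 235.26.0.0/16 -> H4 at depth 16
  - 235.26.0.0/16 clear@16
  Q 180.175.236.64: descend 1011010010101111111011000100 ; hops seen [H6,H4] ; pick H4
  add 61.0.0.0/8 -> H3 at depth 8
  add 0.0.0.0/0 -> H4 at depth 0
  add 0.0.0.0/0 -> H2 at depth 0
  add 180.128.0.0/10 -> H3 at depth 10
  add 253.78.180.192/26 -> H1 at depth 26
  add 180.160.0.0/12 -> H3 at depth 12
  - 180.175.236.64/28 clear@28
  Q 61.215.158.67: descend 00111101110101111001111001000011 ; hops seen [H2,H3,H2] ; pick H2
  - 61.215.158.67/32 clear@32
  - 180.128.0.0/10 clear@10
  Q 253.78.180.198: descend 11111101010011101011010011 ; hops seen [H2,H1] ; pick H1

== LOOKUPS ==
["no-route","H4","H4","H4","H4","H4","H4","H2","H1"]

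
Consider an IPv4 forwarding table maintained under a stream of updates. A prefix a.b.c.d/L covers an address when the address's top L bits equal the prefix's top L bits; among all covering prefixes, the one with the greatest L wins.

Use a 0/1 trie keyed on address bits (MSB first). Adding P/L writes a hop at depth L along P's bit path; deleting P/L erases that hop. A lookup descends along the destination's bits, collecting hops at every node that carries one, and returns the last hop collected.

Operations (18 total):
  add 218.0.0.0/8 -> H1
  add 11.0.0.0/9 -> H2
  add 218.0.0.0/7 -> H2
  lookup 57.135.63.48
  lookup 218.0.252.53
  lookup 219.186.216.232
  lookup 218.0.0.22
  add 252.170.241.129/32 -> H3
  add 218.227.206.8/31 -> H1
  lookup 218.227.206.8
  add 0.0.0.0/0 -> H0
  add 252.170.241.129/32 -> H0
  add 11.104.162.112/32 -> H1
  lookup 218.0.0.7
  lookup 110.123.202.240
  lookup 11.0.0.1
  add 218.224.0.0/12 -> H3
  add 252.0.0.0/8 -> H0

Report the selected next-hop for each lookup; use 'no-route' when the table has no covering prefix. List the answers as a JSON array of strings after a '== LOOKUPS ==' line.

Trace:
  add 218.0.0.0/8 -> H1 at depth 8
  add 11.0.0.0/9 -> H2 at depth 9
  add 218.0.0.0/7 -> H2 at depth 7
  lookup 57.135.63.48: bits 00 walk d0:-→d1:-→d2:- -> no-route
  lookup 218.0.252.53: bits 11011010 walk d0:-→d1:-→d2:-→d3:-→d4:-→d5:-→d6:-→d7:H2→d8:H1 -> H1
  lookup 219.186.216.232: bits 1101101 walk d0:-→d1:-→d2:-→d3:-→d4:-→d5:-→d6:-→d7:H2 -> H2
  lookup 218.0.0.22: bits 11011010 walk d0:-→d1:-→d2:-→d3:-→d4:-→d5:-→d6:-→d7:H2→d8:H1 -> H1
  add 252.170.241.129/32 -> H3 at depth 32
  add 218.227.206.8/31 -> H1 at depth 31
  lookup 218.227.206.8: bits 1101101011100011110011100000100 walk d0:-→d1:-→d2:-→d3:-→d4:-→d5:-→d6:-→d7:H2→d8:H1→d9:-→d10:-→d11:-→d12:-→d13:-→d14:-→d15:-→d16:-→d17:-→d18:-→d19:-→d20:-→d21:-→d22:-→d23:-→d24:-→d25:-→d26:-→d27:-→d28:-→d29:-→d30:-→d31:H1 -> H1
  add 0.0.0.0/0 -> H0 at depth 0
  add 252.170.241.129/32 -> H0 at depth 32
  add 11.104.162.112/32 -> H1 at depth 32
  lookup 218.0.0.7: bits 11011010 walk d0:H0→d1:-→d2:-→d3:-→d4:-→d5:-→d6:-→d7:H2→d8:H1 -> H1
  lookup 110.123.202.240: bits 0 walk d0:H0→d1:- -> H0
  lookup 11.0.0.1: bits 000010110 walk d0:H0→d1:-→d2:-→d3:-→d4:-→d5:-→d6:-→d7:-→d8:-→d9:H2 -> H2
  add 218.224.0.0/12 -> H3 at depth 12
  add 252.0.0.0/8 -> H0 at depth 8

== LOOKUPS ==
["no-route","H1","H2","H1","H1","H1","H0","H2"]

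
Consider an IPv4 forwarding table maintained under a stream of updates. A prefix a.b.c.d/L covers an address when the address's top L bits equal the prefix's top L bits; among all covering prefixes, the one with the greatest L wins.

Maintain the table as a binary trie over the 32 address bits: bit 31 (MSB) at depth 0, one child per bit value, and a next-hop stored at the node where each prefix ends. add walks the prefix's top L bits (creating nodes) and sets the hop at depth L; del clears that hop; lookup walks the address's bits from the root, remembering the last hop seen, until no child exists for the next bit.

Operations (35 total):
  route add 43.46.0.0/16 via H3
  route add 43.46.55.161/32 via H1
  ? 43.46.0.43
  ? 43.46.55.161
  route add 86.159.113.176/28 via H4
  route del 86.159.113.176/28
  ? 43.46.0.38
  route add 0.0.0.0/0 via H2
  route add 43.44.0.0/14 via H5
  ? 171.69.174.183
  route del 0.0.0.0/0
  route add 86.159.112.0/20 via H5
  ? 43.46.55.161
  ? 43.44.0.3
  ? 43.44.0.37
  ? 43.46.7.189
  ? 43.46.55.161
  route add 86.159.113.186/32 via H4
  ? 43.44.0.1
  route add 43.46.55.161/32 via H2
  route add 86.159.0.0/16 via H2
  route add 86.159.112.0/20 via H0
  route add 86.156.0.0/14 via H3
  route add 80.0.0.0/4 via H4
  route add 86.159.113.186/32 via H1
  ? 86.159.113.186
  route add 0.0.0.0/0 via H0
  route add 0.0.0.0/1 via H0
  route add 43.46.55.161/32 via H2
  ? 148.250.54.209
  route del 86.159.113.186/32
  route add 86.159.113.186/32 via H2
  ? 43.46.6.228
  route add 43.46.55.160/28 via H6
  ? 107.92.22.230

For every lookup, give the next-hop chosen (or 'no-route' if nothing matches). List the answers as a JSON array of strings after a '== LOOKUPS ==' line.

Apply in order:
  + 43.46.0.0/16 (H3) depth=16
  + 43.46.55.161/32 (H1) depth=32
  lookup 43.46.0.43: bits 001010110010111000 walk d0:-→d1:-→d2:-→d3:-→d4:-→d5:-→d6:-→d7:-→d8:-→d9:-→d10:-→d11:-→d12:-→d13:-→d14:-→d15:-→d16:H3→d17:-→d18:- -> H3
  lookup 43.46.55.161: bits 00101011001011100011011110100001 walk d0:-→d1:-→d2:-→d3:-→d4:-→d5:-→d6:-→d7:-→d8:-→d9:-→d10:-→d11:-→d12:-→d13:-→d14:-→d15:-→d16:H3→d17:-→d18:-→d19:-→d20:-→d21:-→d22:-→d23:-→d24:-→d25:-→d26:-→d27:-→d28:-→d29:-→d30:-→d31:-→d32:H1 -> H1
  + 86.159.113.176/28 (H4) depth=28
  del 86.159.113.176/28 (clear depth 28)
  lookup 43.46.0.38: bits 001010110010111000 walk d0:-→d1:-→d2:-→d3:-→d4:-→d5:-→d6:-→d7:-→d8:-→d9:-→d10:-→d11:-→d12:-→d13:-→d14:-→d15:-→d16:H3→d17:-→d18:- -> H3
  + 0.0.0.0/0 (H2) depth=0
  + 43.44.0.0/14 (H5) depth=14
  lookup 171.69.174.183: bits ε walk d0:H2 -> H2
  del 0.0.0.0/0 (clear depth 0)
  + 86.159.112.0/20 (H5) depth=20
  lookup 43.46.55.161: bits 00101011001011100011011110100001 walk d0:-→d1:-→d2:-→d3:-→d4:-→d5:-→d6:-→d7:-→d8:-→d9:-→d10:-→d11:-→d12:-→d13:-→d14:H5→d15:-→d16:H3→d17:-→d18:-→d19:-→d20:-→d21:-→d22:-→d23:-→d24:-→d25:-→d26:-→d27:-→d28:-→d29:-→d30:-→d31:-→d32:H1 -> H1
  lookup 43.44.0.3: bits 00101011001011 walk d0:-→d1:-→d2:-→d3:-→d4:-→d5:-→d6:-→d7:-→d8:-→d9:-→d10:-→d11:-→d12:-→d13:-→d14:H5 -> H5
  lookup 43.44.0.37: bits 00101011001011 walk d0:-→d1:-→d2:-→d3:-→d4:-→d5:-→d6:-→d7:-→d8:-→d9:-→d10:-→d11:-→d12:-→d13:-→d14:H5 -> H5
  lookup 43.46.7.189: bits 001010110010111000 walk d0:-→d1:-→d2:-→d3:-→d4:-→d5:-→d6:-→d7:-→d8:-→d9:-→d10:-→d11:-→d12:-→d13:-→d14:H5→d15:-→d16:H3→d17:-→d18:- -> H3
  lookup 43.46.55.161: bits 00101011001011100011011110100001 walk d0:-→d1:-→d2:-→d3:-→d4:-→d5:-→d6:-→d7:-→d8:-→d9:-→d10:-→d11:-→d12:-→d13:-→d14:H5→d15:-→d16:H3→d17:-→d18:-→d19:-→d20:-→d21:-→d22:-→d23:-→d24:-→d25:-→d26:-→d27:-→d28:-→d29:-→d30:-→d31:-→d32:H1 -> H1
  + 86.159.113.186/32 (H4) depth=32
  lookup 43.44.0.1: bits 00101011001011 walk d0:-→d1:-→d2:-→d3:-→d4:-→d5:-→d6:-→d7:-→d8:-→d9:-→d10:-→d11:-→d12:-→d13:-→d14:H5 -> H5
  + 43.46.55.161/32 (H2) depth=32
  + 86.159.0.0/16 (H2) depth=16
  + 86.159.112.0/20 (H0) depth=20
  + 86.156.0.0/14 (H3) depth=14
  + 80.0.0.0/4 (H4) depth=4
  + 86.159.113.186/32 (H1) depth=32
  lookup 86.159.113.186: bits 01010110100111110111000110111010 walk d0:-→d1:-→d2:-→d3:-→d4:H4→d5:-→d6:-→d7:-→d8:-→d9:-→d10:-→d11:-→d12:-→d13:-→d14:H3→d15:-→d16:H2→d17:-→d18:-→d19:-→d20:H0→d21:-→d22:-→d23:-→d24:-→d25:-→d26:-→d27:-→d28:-→d29:-→d30:-→d31:-→d32:H1 -> H1
  + 0.0.0.0/0 (H0) depth=0
  + 0.0.0.0/1 (H0) depth=1
  + 43.46.55.161/32 (H2) depth=32
  lookup 148.250.54.209: bits ε walk d0:H0 -> H0
  del 86.159.113.186/32 (clear depth 32)
  + 86.159.113.186/32 (H2) depth=32
  lookup 43.46.6.228: bits 001010110010111000 walk d0:H0→d1:H0→d2:-→d3:-→d4:-→d5:-→d6:-→d7:-→d8:-→d9:-→d10:-→d11:-→d12:-→d13:-→d14:H5→d15:-→d16:H3→d17:-→d18:- -> H3
  + 43.46.55.160/28 (H6) depth=28
  lookup 107.92.22.230: bits 01 walk d0:H0→d1:H0→d2:- -> H0

== LOOKUPS ==
["H3","H1","H3","H2","H1","H5","H5","H3","H1","H5","H1","H0","H3","H0"]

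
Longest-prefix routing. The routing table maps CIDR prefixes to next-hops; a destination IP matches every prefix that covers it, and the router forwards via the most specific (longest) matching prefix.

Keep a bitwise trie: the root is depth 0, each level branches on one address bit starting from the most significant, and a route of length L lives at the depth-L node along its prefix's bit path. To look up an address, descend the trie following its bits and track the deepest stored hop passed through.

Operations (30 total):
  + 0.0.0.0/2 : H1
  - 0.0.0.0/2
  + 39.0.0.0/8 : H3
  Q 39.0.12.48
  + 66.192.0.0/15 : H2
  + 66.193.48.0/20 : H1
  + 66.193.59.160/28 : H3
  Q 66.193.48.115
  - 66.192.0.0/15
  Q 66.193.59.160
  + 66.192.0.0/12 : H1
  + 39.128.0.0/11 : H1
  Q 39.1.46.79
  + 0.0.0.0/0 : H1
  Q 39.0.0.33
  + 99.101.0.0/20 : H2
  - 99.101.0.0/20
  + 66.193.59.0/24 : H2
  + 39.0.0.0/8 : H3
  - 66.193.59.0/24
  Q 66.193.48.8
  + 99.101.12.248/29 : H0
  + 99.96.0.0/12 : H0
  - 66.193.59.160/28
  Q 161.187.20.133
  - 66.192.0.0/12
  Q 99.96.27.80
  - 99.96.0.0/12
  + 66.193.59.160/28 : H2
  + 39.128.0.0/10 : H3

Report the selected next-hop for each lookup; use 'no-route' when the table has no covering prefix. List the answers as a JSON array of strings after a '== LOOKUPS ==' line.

Apply in order:
  + 0.0.0.0/2 (H1) depth=2
  del 0.0.0.0/2 (clear depth 2)
  + 39.0.0.0/8 (H3) depth=8
  ? 39.0.12.48  path d0:-→d1:-→d2:-→d3:-→d4:-→d5:-→d6:-→d7:-→d8:H3  best=H3
  + 66.192.0.0/15 (H2) depth=15
  + 66.193.48.0/20 (H1) depth=20
  + 66.193.59.160/28 (H3) depth=28
  ? 66.193.48.115  path d0:-→d1:-→d2:-→d3:-→d4:-→d5:-→d6:-→d7:-→d8:-→d9:-→d10:-→d11:-→d12:-→d13:-→d14:-→d15:H2→d16:-→d17:-→d18:-→d19:-→d20:H1  best=H1
  del 66.192.0.0/15 (clear depth 15)
  ? 66.193.59.160  path d0:-→d1:-→d2:-→d3:-→d4:-→d5:-→d6:-→d7:-→d8:-→d9:-→d10:-→d11:-→d12:-→d13:-→d14:-→d15:-→d16:-→d17:-→d18:-→d19:-→d20:H1→d21:-→d22:-→d23:-→d24:-→d25:-→d26:-→d27:-→d28:H3  best=H3
  + 66.192.0.0/12 (H1) depth=12
  + 39.128.0.0/11 (H1) depth=11
  ? 39.1.46.79  path d0:-→d1:-→d2:-→d3:-→d4:-→d5:-→d6:-→d7:-→d8:H3  best=H3
  + 0.0.0.0/0 (H1) depth=0
  ? 39.0.0.33  path d0:H1→d1:-→d2:-→d3:-→d4:-→d5:-→d6:-→d7:-→d8:H3  best=H3
  + 99.101.0.0/20 (H2) depth=20
  del 99.101.0.0/20 (clear depth 20)
  + 66.193.59.0/24 (H2) depth=24
  + 39.0.0.0/8 (H3) depth=8
  del 66.193.59.0/24 (clear depth 24)
  ? 66.193.48.8  path d0:H1→d1:-→d2:-→d3:-→d4:-→d5:-→d6:-→d7:-→d8:-→d9:-→d10:-→d11:-→d12:H1→d13:-→d14:-→d15:-→d16:-→d17:-→d18:-→d19:-→d20:H1  best=H1
  + 99.101.12.248/29 (H0) depth=29
  + 99.96.0.0/12 (H0) depth=12
  del 66.193.59.160/28 (clear depth 28)
  ? 161.187.20.133  path d0:H1  best=H1
  del 66.192.0.0/12 (clear depth 12)
  ? 99.96.27.80  path d0:H1→d1:-→d2:-→d3:-→d4:-→d5:-→d6:-→d7:-→d8:-→d9:-→d10:-→d11:-→d12:H0→d13:-  best=H0
  del 99.96.0.0/12 (clear depth 12)
  + 66.193.59.160/28 (H2) depth=28
  + 39.128.0.0/10 (H3) depth=10

== LOOKUPS ==
["H3","H1","H3","H3","H3","H1","H1","H0"]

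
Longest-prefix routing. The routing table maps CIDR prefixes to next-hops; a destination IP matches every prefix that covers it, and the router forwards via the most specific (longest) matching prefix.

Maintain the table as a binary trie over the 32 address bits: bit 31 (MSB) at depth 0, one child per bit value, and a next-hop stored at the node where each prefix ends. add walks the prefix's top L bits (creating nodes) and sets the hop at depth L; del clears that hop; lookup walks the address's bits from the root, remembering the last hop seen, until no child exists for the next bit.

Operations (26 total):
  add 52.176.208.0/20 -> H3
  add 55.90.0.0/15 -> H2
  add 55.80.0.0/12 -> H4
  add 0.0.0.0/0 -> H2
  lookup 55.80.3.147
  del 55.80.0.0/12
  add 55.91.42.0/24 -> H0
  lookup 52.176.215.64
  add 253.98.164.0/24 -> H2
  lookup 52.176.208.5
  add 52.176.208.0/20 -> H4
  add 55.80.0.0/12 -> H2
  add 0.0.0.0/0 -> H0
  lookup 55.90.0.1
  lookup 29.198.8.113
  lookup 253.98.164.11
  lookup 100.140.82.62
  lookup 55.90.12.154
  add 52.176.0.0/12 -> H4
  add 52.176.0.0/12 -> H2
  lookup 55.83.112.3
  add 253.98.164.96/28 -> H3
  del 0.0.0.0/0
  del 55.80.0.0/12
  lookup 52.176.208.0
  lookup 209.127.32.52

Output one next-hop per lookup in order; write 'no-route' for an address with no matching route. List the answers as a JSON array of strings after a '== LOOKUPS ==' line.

Trace:
  add 52.176.208.0/20 -> H3 at depth 20
  add 55.90.0.0/15 -> H2 at depth 15
  add 55.80.0.0/12 -> H4 at depth 12
  add 0.0.0.0/0 -> H2 at depth 0
  Q 55.80.3.147: descend 001101110101 ; hops seen [H2,H4] ; pick H4
  del 55.80.0.0/12 (clear depth 12)
  add 55.91.42.0/24 -> H0 at depth 24
  Q 52.176.215.64: descend 00110100101100001101 ; hops seen [H2,H3] ; pick H3
  add 253.98.164.0/24 -> H2 at depth 24
  Q 52.176.208.5: descend 00110100101100001101 ; hops seen [H2,H3] ; pick H3
  add 52.176.208.0/20 -> H4 at depth 20
  add 55.80.0.0/12 -> H2 at depth 12
  add 0.0.0.0/0 -> H0 at depth 0
  Q 55.90.0.1: descend 001101110101101 ; hops seen [H0,H2,H2] ; pick H2
  Q 29.198.8.113: descend 00 ; hops seen [H0] ; pick H0
  Q 253.98.164.11: descend 111111010110001010100100 ; hops seen [H0,H2] ; pick H2
  Q 100.140.82.62: descend 0 ; hops seen [H0] ; pick H0
  Q 55.90.12.154: descend 001101110101101 ; hops seen [H0,H2,H2] ; pick H2
  add 52.176.0.0/12 -> H4 at depth 12
  add 52.176.0.0/12 -> H2 at depth 12
  Q 55.83.112.3: descend 001101110101 ; hops seen [H0,H2] ; pick H2
  add 253.98.164.96/28 -> H3 at depth 28
  del 0.0.0.0/0 (clear depth 0)
  del 55.80.0.0/12 (clear depth 12)
  Q 52.176.208.0: descend 00110100101100001101 ; hops seen [H2,H4] ; pick H4
  Q 209.127.32.52: descend 11 ; hops seen [∅] ; pick no-route

== LOOKUPS ==
["H4","H3","H3","H2","H0","H2","H0","H2","H2","H4","no-route"]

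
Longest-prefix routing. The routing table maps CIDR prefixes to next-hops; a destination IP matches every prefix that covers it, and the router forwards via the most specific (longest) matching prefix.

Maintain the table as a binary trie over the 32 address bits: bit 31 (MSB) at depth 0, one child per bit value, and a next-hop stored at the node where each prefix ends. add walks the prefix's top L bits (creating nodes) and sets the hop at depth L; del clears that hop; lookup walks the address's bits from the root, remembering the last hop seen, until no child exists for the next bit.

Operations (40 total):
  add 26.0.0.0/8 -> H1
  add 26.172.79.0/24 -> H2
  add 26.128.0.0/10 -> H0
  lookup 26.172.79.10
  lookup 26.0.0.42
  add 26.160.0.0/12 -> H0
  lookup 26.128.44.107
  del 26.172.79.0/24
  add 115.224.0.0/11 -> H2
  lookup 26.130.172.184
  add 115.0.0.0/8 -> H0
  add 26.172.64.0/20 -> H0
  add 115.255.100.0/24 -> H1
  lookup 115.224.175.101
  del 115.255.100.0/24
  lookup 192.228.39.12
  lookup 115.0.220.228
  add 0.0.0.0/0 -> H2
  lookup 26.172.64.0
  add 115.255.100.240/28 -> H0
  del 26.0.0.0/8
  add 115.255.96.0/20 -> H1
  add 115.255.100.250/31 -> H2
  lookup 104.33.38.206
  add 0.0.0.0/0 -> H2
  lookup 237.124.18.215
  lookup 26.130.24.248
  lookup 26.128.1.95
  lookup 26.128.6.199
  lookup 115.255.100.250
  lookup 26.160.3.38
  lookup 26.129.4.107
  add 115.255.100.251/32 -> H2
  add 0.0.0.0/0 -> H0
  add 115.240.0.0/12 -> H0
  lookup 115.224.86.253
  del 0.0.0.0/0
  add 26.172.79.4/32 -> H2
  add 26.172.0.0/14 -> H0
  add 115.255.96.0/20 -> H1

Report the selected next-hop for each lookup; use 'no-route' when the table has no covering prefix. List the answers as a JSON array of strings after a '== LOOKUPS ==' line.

Apply in order:
  + 26.0.0.0/8 (H1) depth=8
  + 26.172.79.0/24 (H2) depth=24
  + 26.128.0.0/10 (H0) depth=10
  lookup 26.172.79.10: bits 000110101010110001001111 walk d0:-→d1:-→d2:-→d3:-→d4:-→d5:-→d6:-→d7:-→d8:H1→d9:-→d10:H0→d11:-→d12:-→d13:-→d14:-→d15:-→d16:-→d17:-→d18:-→d19:-→d20:-→d21:-→d22:-→d23:-→d24:H2 -> H2
  lookup 26.0.0.42: bits 00011010 walk d0:-→d1:-→d2:-→d3:-→d4:-→d5:-→d6:-→d7:-→d8:H1 -> H1
  + 26.160.0.0/12 (H0) depth=12
  lookup 26.128.44.107: bits 0001101010 walk d0:-→d1:-→d2:-→d3:-→d4:-→d5:-→d6:-→d7:-→d8:H1→d9:-→d10:H0 -> H0
  - 26.172.79.0/24 clear@24
  + 115.224.0.0/11 (H2) depth=11
  lookup 26.130.172.184: bits 0001101010 walk d0:-→d1:-→d2:-→d3:-→d4:-→d5:-→d6:-→d7:-→d8:H1→d9:-→d10:H0 -> H0
  + 115.0.0.0/8 (H0) depth=8
  + 26.172.64.0/20 (H0) depth=20
  + 115.255.100.0/24 (H1) depth=24
  lookup 115.224.175.101: bits 01110011111 walk d0:-→d1:-→d2:-→d3:-→d4:-→d5:-→d6:-→d7:-→d8:H0→d9:-→d10:-→d11:H2 -> H2
  - 115.255.100.0/24 clear@24
  lookup 192.228.39.12: bits ε walk d0:- -> no-route
  lookup 115.0.220.228: bits 01110011 walk d0:-→d1:-→d2:-→d3:-→d4:-→d5:-→d6:-→d7:-→d8:H0 -> H0
  + 0.0.0.0/0 (H2) depth=0
  lookup 26.172.64.0: bits 00011010101011000100 walk d0:H2→d1:-→d2:-→d3:-→d4:-→d5:-→d6:-→d7:-→d8:H1→d9:-→d10:H0→d11:-→d12:H0→d13:-→d14:-→d15:-→d16:-→d17:-→d18:-→d19:-→d20:H0 -> H0
  + 115.255.100.240/28 (H0) depth=28
  - 26.0.0.0/8 clear@8
  + 115.255.96.0/20 (H1) depth=20
  + 115.255.100.250/31 (H2) depth=31
  lookup 104.33.38.206: bits 011 walk d0:H2→d1:-→d2:-→d3:- -> H2
  + 0.0.0.0/0 (H2) depth=0
  lookup 237.124.18.215: bits ε walk d0:H2 -> H2
  lookup 26.130.24.248: bits 0001101010 walk d0:H2→d1:-→d2:-→d3:-→d4:-→d5:-→d6:-→d7:-→d8:-→d9:-→d10:H0 -> H0
  lookup 26.128.1.95: bits 0001101010 walk d0:H2→d1:-→d2:-→d3:-→d4:-→d5:-→d6:-→d7:-→d8:-→d9:-→d10:H0 -> H0
  lookup 26.128.6.199: bits 0001101010 walk d0:H2→d1:-→d2:-→d3:-→d4:-→d5:-→d6:-→d7:-→d8:-→d9:-→d10:H0 -> H0
  lookup 115.255.100.250: bits 0111001111111111011001001111101 walk d0:H2→d1:-→d2:-→d3:-→d4:-→d5:-→d6:-→d7:-→d8:H0→d9:-→d10:-→d11:H2→d12:-→d13:-→d14:-→d15:-→d16:-→d17:-→d18:-→d19:-→d20:H1→d21:-→d22:-→d23:-→d24:-→d25:-→d26:-→d27:-→d28:H0→d29:-→d30:-→d31:H2 -> H2
  lookup 26.160.3.38: bits 000110101010 walk d0:H2→d1:-→d2:-→d3:-→d4:-→d5:-→d6:-→d7:-→d8:-→d9:-→d10:H0→d11:-→d12:H0 -> H0
  lookup 26.129.4.107: bits 0001101010 walk d0:H2→d1:-→d2:-→d3:-→d4:-→d5:-→d6:-→d7:-→d8:-→d9:-→d10:H0 -> H0
  + 115.255.100.251/32 (H2) depth=32
  + 0.0.0.0/0 (H0) depth=0
  + 115.240.0.0/12 (H0) depth=12
  lookup 115.224.86.253: bits 01110011111 walk d0:H0→d1:-→d2:-→d3:-→d4:-→d5:-→d6:-→d7:-→d8:H0→d9:-→d10:-→d11:H2 -> H2
  - 0.0.0.0/0 clear@0
  + 26.172.79.4/32 (H2) depth=32
  + 26.172.0.0/14 (H0) depth=14
  + 115.255.96.0/20 (H1) depth=20

== LOOKUPS ==
["H2","H1","H0","H0","H2","no-route","H0","H0","H2","H2","H0","H0","H0","H2","H0","H0","H2"]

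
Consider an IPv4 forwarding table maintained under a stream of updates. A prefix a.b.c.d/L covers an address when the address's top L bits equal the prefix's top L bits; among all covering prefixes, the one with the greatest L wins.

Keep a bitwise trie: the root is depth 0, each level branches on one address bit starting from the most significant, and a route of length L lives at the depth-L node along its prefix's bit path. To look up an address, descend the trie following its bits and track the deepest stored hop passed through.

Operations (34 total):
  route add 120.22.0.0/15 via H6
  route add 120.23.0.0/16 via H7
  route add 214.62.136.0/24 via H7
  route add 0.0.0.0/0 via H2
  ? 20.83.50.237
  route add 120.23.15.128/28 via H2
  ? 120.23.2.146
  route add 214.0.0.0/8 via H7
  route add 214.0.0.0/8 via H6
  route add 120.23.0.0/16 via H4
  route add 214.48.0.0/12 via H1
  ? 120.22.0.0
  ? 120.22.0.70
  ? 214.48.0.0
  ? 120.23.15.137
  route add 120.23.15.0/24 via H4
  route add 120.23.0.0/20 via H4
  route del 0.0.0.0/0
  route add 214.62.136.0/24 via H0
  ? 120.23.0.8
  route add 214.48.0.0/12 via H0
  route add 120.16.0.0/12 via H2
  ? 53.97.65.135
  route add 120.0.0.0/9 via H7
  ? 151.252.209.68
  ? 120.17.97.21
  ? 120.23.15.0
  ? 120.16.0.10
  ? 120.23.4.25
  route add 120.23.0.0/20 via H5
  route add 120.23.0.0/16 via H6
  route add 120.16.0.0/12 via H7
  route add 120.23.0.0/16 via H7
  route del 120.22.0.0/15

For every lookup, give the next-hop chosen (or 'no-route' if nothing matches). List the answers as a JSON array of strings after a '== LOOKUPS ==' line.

Trace:
  + 120.22.0.0/15 (H6) depth=15
  + 120.23.0.0/16 (H7) depth=16
  + 214.62.136.0/24 (H7) depth=24
  + 0.0.0.0/0 (H2) depth=0
  Q 20.83.50.237: descend 0 ; hops seen [H2] ; pick H2
  + 120.23.15.128/28 (H2) depth=28
  Q 120.23.2.146: descend 01111000000101110000 ; hops seen [H2,H6,H7] ; pick H7
  + 214.0.0.0/8 (H7) depth=8
  + 214.0.0.0/8 (H6) depth=8
  + 120.23.0.0/16 (H4) depth=16
  + 214.48.0.0/12 (H1) depth=12
  Q 120.22.0.0: descend 011110000001011 ; hops seen [H2,H6] ; pick H6
  Q 120.22.0.70: descend 011110000001011 ; hops seen [H2,H6] ; pick H6
  Q 214.48.0.0: descend 110101100011 ; hops seen [H2,H6,H1] ; pick H1
  Q 120.23.15.137: descend 0111100000010111000011111000 ; hops seen [H2,H6,H4,H2] ; pick H2
  + 120.23.15.0/24 (H4) depth=24
  + 120.23.0.0/20 (H4) depth=20
  - 0.0.0.0/0 clear@0
  + 214.62.136.0/24 (H0) depth=24
  Q 120.23.0.8: descend 01111000000101110000 ; hops seen [H6,H4,H4] ; pick H4
  + 214.48.0.0/12 (H0) depth=12
  + 120.16.0.0/12 (H2) depth=12
  Q 53.97.65.135: descend 0 ; hops seen [∅] ; pick no-route
  + 120.0.0.0/9 (H7) depth=9
  Q 151.252.209.68: descend 1 ; hops seen [∅] ; pick no-route
  Q 120.17.97.21: descend 0111100000010 ; hops seen [H7,H2] ; pick H2
  Q 120.23.15.0: descend 011110000001011100001111 ; hops seen [H7,H2,H6,H4,H4,H4] ; pick H4
  Q 120.16.0.10: descend 0111100000010 ; hops seen [H7,H2] ; pick H2
  Q 120.23.4.25: descend 01111000000101110000 ; hops seen [H7,H2,H6,H4,H4] ; pick H4
  + 120.23.0.0/20 (H5) depth=20
  + 120.23.0.0/16 (H6) depth=16
  + 120.16.0.0/12 (H7) depth=12
  + 120.23.0.0/16 (H7) depth=16
  - 120.22.0.0/15 clear@15

== LOOKUPS ==
["H2","H7","H6","H6","H1","H2","H4","no-route","no-route","H2","H4","H2","H4"]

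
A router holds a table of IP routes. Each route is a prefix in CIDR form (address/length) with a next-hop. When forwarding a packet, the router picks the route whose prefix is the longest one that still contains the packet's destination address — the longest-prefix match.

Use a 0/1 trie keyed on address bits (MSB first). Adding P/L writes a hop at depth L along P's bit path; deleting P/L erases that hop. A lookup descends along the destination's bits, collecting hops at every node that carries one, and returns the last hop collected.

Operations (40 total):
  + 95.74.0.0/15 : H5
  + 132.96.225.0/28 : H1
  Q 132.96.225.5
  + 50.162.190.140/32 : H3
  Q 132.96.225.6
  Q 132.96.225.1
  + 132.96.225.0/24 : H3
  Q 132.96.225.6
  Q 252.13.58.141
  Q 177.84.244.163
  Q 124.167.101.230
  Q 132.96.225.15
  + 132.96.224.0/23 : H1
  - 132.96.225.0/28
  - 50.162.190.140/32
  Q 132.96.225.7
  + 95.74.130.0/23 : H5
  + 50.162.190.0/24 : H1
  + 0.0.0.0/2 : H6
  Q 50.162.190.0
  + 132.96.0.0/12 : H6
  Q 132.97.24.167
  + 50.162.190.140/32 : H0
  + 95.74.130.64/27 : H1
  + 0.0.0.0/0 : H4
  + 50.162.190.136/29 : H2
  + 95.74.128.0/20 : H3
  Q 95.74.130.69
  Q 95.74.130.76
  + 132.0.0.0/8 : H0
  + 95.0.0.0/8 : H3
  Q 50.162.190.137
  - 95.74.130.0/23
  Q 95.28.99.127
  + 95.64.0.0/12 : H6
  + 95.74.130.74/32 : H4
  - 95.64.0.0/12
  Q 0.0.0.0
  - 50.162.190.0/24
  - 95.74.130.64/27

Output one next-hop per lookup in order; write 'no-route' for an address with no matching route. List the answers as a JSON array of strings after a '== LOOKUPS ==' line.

Trace:
  add 95.74.0.0/15 -> H5 at depth 15
  add 132.96.225.0/28 -> H1 at depth 28
  lookup 132.96.225.5: bits 1000010001100000111000010000 walk d0:-→d1:-→d2:-→d3:-→d4:-→d5:-→d6:-→d7:-→d8:-→d9:-→d10:-→d11:-→d12:-→d13:-→d14:-→d15:-→d16:-→d17:-→d18:-→d19:-→d20:-→d21:-→d22:-→d23:-→d24:-→d25:-→d26:-→d27:-→d28:H1 -> H1
  add 50.162.190.140/32 -> H3 at depth 32
  lookup 132.96.225.6: bits 1000010001100000111000010000 walk d0:-→d1:-→d2:-→d3:-→d4:-→d5:-→d6:-→d7:-→d8:-→d9:-→d10:-→d11:-→d12:-→d13:-→d14:-→d15:-→d16:-→d17:-→d18:-→d19:-→d20:-→d21:-→d22:-→d23:-→d24:-→d25:-→d26:-→d27:-→d28:H1 -> H1
  lookup 132.96.225.1: bits 1000010001100000111000010000 walk d0:-→d1:-→d2:-→d3:-→d4:-→d5:-→d6:-→d7:-→d8:-→d9:-→d10:-→d11:-→d12:-→d13:-→d14:-→d15:-→d16:-→d17:-→d18:-→d19:-→d20:-→d21:-→d22:-→d23:-→d24:-→d25:-→d26:-→d27:-→d28:H1 -> H1
  add 132.96.225.0/24 -> H3 at depth 24
  lookup 132.96.225.6: bits 1000010001100000111000010000 walk d0:-→d1:-→d2:-→d3:-→d4:-→d5:-→d6:-→d7:-→d8:-→d9:-→d10:-→d11:-→d12:-→d13:-→d14:-→d15:-→d16:-→d17:-→d18:-→d19:-→d20:-→d21:-→d22:-→d23:-→d24:H3→d25:-→d26:-→d27:-→d28:H1 -> H1
  lookup 252.13.58.141: bits 1 walk d0:-→d1:- -> no-route
  lookup 177.84.244.163: bits 10 walk d0:-→d1:-→d2:- -> no-route
  lookup 124.167.101.230: bits 01 walk d0:-→d1:-→d2:- -> no-route
  lookup 132.96.225.15: bits 1000010001100000111000010000 walk d0:-→d1:-→d2:-→d3:-→d4:-→d5:-→d6:-→d7:-→d8:-→d9:-→d10:-→d11:-→d12:-→d13:-→d14:-→d15:-→d16:-→d17:-→d18:-→d19:-→d20:-→d21:-→d22:-→d23:-→d24:H3→d25:-→d26:-→d27:-→d28:H1 -> H1
  add 132.96.224.0/23 -> H1 at depth 23
  del 132.96.225.0/28 (clear depth 28)
  del 50.162.190.140/32 (clear depth 32)
  lookup 132.96.225.7: bits 1000010001100000111000010000 walk d0:-→d1:-→d2:-→d3:-→d4:-→d5:-→d6:-→d7:-→d8:-→d9:-→d10:-→d11:-→d12:-→d13:-→d14:-→d15:-→d16:-→d17:-→d18:-→d19:-→d20:-→d21:-→d22:-→d23:H1→d24:H3→d25:-→d26:-→d27:-→d28:- -> H3
  add 95.74.130.0/23 -> H5 at depth 23
  add 50.162.190.0/24 -> H1 at depth 24
  add 0.0.0.0/2 -> H6 at depth 2
  lookup 50.162.190.0: bits 001100101010001010111110 walk d0:-→d1:-→d2:H6→d3:-→d4:-→d5:-→d6:-→d7:-→d8:-→d9:-→d10:-→d11:-→d12:-→d13:-→d14:-→d15:-→d16:-→d17:-→d18:-→d19:-→d20:-→d21:-→d22:-→d23:-→d24:H1 -> H1
  add 132.96.0.0/12 -> H6 at depth 12
  lookup 132.97.24.167: bits 100001000110000 walk d0:-→d1:-→d2:-→d3:-→d4:-→d5:-→d6:-→d7:-→d8:-→d9:-→d10:-→d11:-→d12:H6→d13:-→d14:-→d15:- -> H6
  add 50.162.190.140/32 -> H0 at depth 32
  add 95.74.130.64/27 -> H1 at depth 27
  add 0.0.0.0/0 -> H4 at depth 0
  add 50.162.190.136/29 -> H2 at depth 29
  add 95.74.128.0/20 -> H3 at depth 20
  lookup 95.74.130.69: bits 010111110100101010000010010 walk d0:H4→d1:-→d2:-→d3:-→d4:-→d5:-→d6:-→d7:-→d8:-→d9:-→d10:-→d11:-→d12:-→d13:-→d14:-→d15:H5→d16:-→d17:-→d18:-→d19:-→d20:H3→d21:-→d22:-→d23:H5→d24:-→d25:-→d26:-→d27:H1 -> H1
  lookup 95.74.130.76: bits 010111110100101010000010010 walk d0:H4→d1:-→d2:-→d3:-→d4:-→d5:-→d6:-→d7:-→d8:-→d9:-→d10:-→d11:-→d12:-→d13:-→d14:-→d15:H5→d16:-→d17:-→d18:-→d19:-→d20:H3→d21:-→d22:-→d23:H5→d24:-→d25:-→d26:-→d27:H1 -> H1
  add 132.0.0.0/8 -> H0 at depth 8
  add 95.0.0.0/8 -> H3 at depth 8
  lookup 50.162.190.137: bits 00110010101000101011111010001 walk d0:H4→d1:-→d2:H6→d3:-→d4:-→d5:-→d6:-→d7:-→d8:-→d9:-→d10:-→d11:-→d12:-→d13:-→d14:-→d15:-→d16:-→d17:-→d18:-→d19:-→d20:-→d21:-→d22:-→d23:-→d24:H1→d25:-→d26:-→d27:-→d28:-→d29:H2 -> H2
  del 95.74.130.0/23 (clear depth 23)
  lookup 95.28.99.127: bits 010111110 walk d0:H4→d1:-→d2:-→d3:-→d4:-→d5:-→d6:-→d7:-→d8:H3→d9:- -> H3
  add 95.64.0.0/12 -> H6 at depth 12
  add 95.74.130.74/32 -> H4 at depth 32
  del 95.64.0.0/12 (clear depth 12)
  lookup 0.0.0.0: bits 00 walk d0:H4→d1:-→d2:H6 -> H6
  del 50.162.190.0/24 (clear depth 24)
  del 95.74.130.64/27 (clear depth 27)

== LOOKUPS ==
["H1","H1","H1","H1","no-route","no-route","no-route","H1","H3","H1","H6","H1","H1","H2","H3","H6"]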